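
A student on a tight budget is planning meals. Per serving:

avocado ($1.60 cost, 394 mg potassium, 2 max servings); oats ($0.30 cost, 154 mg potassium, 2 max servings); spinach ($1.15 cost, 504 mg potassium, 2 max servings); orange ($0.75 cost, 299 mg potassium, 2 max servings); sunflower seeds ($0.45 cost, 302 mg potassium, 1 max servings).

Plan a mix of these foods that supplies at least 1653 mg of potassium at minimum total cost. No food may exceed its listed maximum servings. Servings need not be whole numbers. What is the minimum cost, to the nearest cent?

$3.44

Cost per mg of potassium: sunflower seeds $0.0015, oats $0.0019, spinach $0.0023, orange $0.0025, avocado $0.0041.
Take 1 serving of sunflower seeds: +302.0 mg potassium for $0.45 (total $0.45, still need 1351.0 mg).
Take 2 servings of oats: +308.0 mg potassium for $0.60 (total $1.05, still need 1043.0 mg).
Take 2 servings of spinach: +1008.0 mg potassium for $2.30 (total $3.35, still need 35.0 mg).
Take 0.1171 servings of orange: +35.0 mg potassium for $0.09 (total $3.44, still need 0.0 mg).
Greedy by cheapest-per-mg is optimal for a single linear constraint, so the minimum cost is $3.44.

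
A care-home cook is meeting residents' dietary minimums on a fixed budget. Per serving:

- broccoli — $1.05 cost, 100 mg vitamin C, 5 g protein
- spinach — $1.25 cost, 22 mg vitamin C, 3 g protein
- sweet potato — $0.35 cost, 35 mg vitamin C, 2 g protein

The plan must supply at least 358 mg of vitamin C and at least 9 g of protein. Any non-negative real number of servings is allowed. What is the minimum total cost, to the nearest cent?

Compare the cost at each extreme point of the feasible region.
broccoli only: max(358/100, 9/5) = 3.58 servings → $3.76.
spinach only: max(358/22, 9/3) = 16.27 servings → $20.34.
sweet potato only: max(358/35, 9/2) = 10.23 servings → $3.58.
broccoli + spinach: the both-tight solution has a negative serving — not a feasible corner.
broccoli + sweet potato: intersection lies outside the first quadrant.
spinach + sweet potato: the both-tight solution has a negative serving — not a feasible corner.
So the least-cost plan costs $3.58.

$3.58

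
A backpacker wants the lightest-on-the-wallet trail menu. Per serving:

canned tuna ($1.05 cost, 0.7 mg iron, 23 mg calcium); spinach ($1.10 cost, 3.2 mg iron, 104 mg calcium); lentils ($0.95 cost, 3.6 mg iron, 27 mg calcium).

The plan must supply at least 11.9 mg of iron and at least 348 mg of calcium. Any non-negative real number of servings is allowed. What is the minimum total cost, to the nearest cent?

$3.97

An LP optimum is at a vertex; with two nutrient constraints at most two foods are used. Check each candidate.
canned tuna only: max(11.9/0.7, 348/23) = 17 servings → $17.85.
spinach only: max(11.9/3.2, 348/104) = 3.719 servings → $4.09.
lentils only: max(11.9/3.6, 348/27) = 12.89 servings → $12.24.
canned tuna + spinach: the both-tight solution has a negative serving — not a feasible corner.
canned tuna + lentils with both tight: 14.58 servings and 0.471 servings → $15.75.
spinach + lentils with both tight: 3.234 servings and 0.4306 servings → $3.97.
Cheapest feasible corner: $3.97.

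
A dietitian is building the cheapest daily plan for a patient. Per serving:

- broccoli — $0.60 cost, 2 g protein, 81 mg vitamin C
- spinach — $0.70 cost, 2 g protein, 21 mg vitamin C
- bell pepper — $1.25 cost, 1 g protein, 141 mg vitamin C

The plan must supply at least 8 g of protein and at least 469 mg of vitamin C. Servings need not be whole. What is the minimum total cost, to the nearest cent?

This is a tiny linear program; its minimum lies at a vertex of the feasible set. List the vertices and price them.
broccoli only: max(8/2, 469/81) = 5.79 servings → $3.47.
spinach only: max(8/2, 469/21) = 22.33 servings → $15.63.
bell pepper only: max(8/1, 469/141) = 8 servings → $10.00.
broccoli + spinach with both targets exact would need a negative amount; discard.
broccoli + bell pepper with both tight: 3.279 servings and 1.443 servings → $3.77.
spinach + bell pepper with both tight: 2.525 servings and 2.95 servings → $5.46.
So the least-cost plan costs $3.47.

$3.47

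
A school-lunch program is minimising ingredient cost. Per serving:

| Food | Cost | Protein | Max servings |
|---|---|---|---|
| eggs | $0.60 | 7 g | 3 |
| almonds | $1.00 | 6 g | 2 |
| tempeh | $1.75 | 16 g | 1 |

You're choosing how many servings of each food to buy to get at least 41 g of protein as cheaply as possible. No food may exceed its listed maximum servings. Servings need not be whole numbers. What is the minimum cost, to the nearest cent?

$4.22

Cost per g of protein: eggs $0.0857, tempeh $0.1094, almonds $0.1667.
Take 3 servings of eggs: +21.0 g protein for $1.80 (total $1.80, still need 20.0 g).
Take 1 serving of tempeh: +16.0 g protein for $1.75 (total $3.55, still need 4.0 g).
Take 0.6667 servings of almonds: +4.0 g protein for $0.67 (total $4.22, still need 0.0 g).
Greedy by cheapest-per-g is optimal for a single linear constraint, so the minimum cost is $4.22.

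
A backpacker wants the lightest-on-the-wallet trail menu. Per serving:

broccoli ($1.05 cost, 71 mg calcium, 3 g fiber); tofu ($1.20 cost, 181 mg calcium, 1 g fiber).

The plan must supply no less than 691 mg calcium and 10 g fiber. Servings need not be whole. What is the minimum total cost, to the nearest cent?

For a min-cost LP with two ≥-constraints, a basic feasible solution has at most two positive variables.
broccoli only: max(691/71, 10/3) = 9.732 servings → $10.22.
tofu only: max(691/181, 10/1) = 10 servings → $12.00.
broccoli + tofu with both tight: 2.371 servings and 2.888 servings → $5.95.
Cheapest feasible corner: $5.95.

$5.95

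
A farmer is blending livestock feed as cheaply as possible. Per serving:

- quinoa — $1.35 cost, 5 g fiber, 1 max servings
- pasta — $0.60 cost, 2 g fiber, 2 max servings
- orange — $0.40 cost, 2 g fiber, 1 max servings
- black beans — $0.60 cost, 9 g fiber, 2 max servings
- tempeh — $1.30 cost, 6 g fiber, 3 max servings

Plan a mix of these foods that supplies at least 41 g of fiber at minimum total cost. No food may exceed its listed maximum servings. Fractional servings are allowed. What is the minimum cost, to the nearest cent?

Cost per g of fiber: black beans $0.0667, orange $0.2000, tempeh $0.2167, quinoa $0.2700, pasta $0.3000.
Take 2 servings of black beans: +18.0 g fiber for $1.20 (total $1.20, still need 23.0 g).
Take 1 serving of orange: +2.0 g fiber for $0.40 (total $1.60, still need 21.0 g).
Take 3 servings of tempeh: +18.0 g fiber for $3.90 (total $5.50, still need 3.0 g).
Take 0.6 servings of quinoa: +3.0 g fiber for $0.81 (total $6.31, still need 0.0 g).
Filling from the cheapest source first is optimal under one linear minimum: $6.31.

$6.31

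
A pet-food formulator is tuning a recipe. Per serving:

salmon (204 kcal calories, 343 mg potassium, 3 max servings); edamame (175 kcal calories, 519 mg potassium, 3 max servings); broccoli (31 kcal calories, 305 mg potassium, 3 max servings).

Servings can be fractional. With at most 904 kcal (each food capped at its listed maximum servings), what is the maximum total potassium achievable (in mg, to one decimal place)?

2952.9 mg

Potassium per kcal: broccoli 9.839, edamame 2.966, salmon 1.681.
Take 3 servings of broccoli: uses 93 kcal, +915.0 mg potassium (running total 915.0 mg).
Take 3 servings of edamame: uses 525 kcal, +1557.0 mg potassium (running total 2472.0 mg).
Take 1.402 servings of salmon: uses 286 kcal, +480.9 mg potassium (running total 2952.9 mg).
Filling greedily by potassium-per-kcal is optimal for one linear limit, giving 2952.9 mg.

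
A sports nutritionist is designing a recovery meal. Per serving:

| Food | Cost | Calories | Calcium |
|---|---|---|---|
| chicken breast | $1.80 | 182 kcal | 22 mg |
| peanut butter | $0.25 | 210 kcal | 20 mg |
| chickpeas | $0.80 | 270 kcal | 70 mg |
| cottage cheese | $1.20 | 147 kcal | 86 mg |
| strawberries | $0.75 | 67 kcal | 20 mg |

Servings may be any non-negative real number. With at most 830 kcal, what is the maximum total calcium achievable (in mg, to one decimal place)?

Calcium per kcal: cottage cheese 0.585, strawberries 0.2985, chickpeas 0.2593, chicken breast 0.1209, peanut butter 0.09524.
With no serving limits, spend the whole calories allowance on cottage cheese: 830 kcal / 147 kcal × 86 mg = 485.6 mg.

485.6 mg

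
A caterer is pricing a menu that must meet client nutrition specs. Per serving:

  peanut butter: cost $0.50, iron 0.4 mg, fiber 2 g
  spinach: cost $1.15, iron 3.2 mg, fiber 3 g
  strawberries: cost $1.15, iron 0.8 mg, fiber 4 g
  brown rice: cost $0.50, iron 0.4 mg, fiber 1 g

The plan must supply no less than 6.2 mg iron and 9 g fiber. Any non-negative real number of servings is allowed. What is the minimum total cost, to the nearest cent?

Compare the cost at each extreme point of the feasible region.
peanut butter only: max(6.2/0.4, 9/2) = 15.5 servings → $7.75.
spinach only: max(6.2/3.2, 9/3) = 3 servings → $3.45.
strawberries only: max(6.2/0.8, 9/4) = 7.75 servings → $8.91.
brown rice only: max(6.2/0.4, 9/1) = 15.5 servings → $7.75.
peanut butter + spinach with both tight: 1.962 servings and 1.692 servings → $2.93.
peanut butter + strawberries (both tight): parallel constraints — no distinct corner.
peanut butter + brown rice with both targets exact would need a negative amount; discard.
spinach + strawberries with both tight: 1.692 servings and 0.9808 servings → $3.07.
spinach + brown rice with both tight: 1.3 servings and 5.1 servings → $4.04.
strawberries + brown rice: intersection lies outside the first quadrant.
So the least-cost plan costs $2.93.

$2.93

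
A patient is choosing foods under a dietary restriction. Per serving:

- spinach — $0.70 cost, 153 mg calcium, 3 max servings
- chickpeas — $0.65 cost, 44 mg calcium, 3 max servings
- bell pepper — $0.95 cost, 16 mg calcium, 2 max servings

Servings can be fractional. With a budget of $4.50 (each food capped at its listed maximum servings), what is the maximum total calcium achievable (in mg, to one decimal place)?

598.6 mg

Calcium per dollar: spinach 218.6, chickpeas 67.69, bell pepper 16.84.
Take 3 servings of spinach: spends $2.10, +459.0 mg calcium (running total 459.0 mg).
Take 3 servings of chickpeas: spends $1.95, +132.0 mg calcium (running total 591.0 mg).
Take 0.4737 servings of bell pepper: spends $0.45, +7.6 mg calcium (running total 598.6 mg).
Filling greedily by calcium-per-dollar is optimal for one linear limit, giving 598.6 mg.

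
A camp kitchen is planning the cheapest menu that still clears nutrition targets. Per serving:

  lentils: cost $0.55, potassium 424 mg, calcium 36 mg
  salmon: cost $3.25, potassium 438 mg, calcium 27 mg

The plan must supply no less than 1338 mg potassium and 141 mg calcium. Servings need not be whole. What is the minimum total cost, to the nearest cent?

Minimising a linear cost over {potassium ≥ 1338, calcium ≥ 141, servings ≥ 0} — the optimum is at a vertex, using one or two foods.
lentils only: max(1338/424, 141/36) = 3.917 servings → $2.15.
salmon only: max(1338/438, 141/27) = 5.222 servings → $16.97.
lentils + salmon: intersection lies outside the first quadrant.
Cheapest feasible corner: $2.15.

$2.15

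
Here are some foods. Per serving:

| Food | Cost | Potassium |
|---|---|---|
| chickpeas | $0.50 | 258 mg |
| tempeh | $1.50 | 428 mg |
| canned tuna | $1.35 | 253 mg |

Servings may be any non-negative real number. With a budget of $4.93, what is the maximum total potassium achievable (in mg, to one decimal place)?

Potassium per dollar: chickpeas 516, tempeh 285.3, canned tuna 187.4.
With no serving limits, spend the whole cost allowance on chickpeas: $4.93 / $0.50 × 258 mg = 2543.9 mg.

2543.9 mg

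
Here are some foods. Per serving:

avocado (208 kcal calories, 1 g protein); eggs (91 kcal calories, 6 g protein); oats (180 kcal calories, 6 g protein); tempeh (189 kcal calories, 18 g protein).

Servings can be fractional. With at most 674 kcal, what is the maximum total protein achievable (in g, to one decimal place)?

Protein per kcal: tempeh 0.09524, eggs 0.06593, oats 0.03333, avocado 0.004808.
With no serving limits, spend the whole calories allowance on tempeh: 674 kcal / 189 kcal × 18 g = 64.2 g.

64.2 g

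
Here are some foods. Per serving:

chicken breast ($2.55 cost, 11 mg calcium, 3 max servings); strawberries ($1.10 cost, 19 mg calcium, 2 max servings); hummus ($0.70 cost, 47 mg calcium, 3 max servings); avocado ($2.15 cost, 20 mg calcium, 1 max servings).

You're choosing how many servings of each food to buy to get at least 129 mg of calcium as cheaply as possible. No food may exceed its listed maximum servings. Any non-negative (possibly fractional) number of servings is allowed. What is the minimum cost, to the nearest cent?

Cost per mg of calcium: hummus $0.0149, strawberries $0.0579, avocado $0.1075, chicken breast $0.2318.
Take 2.745 servings of hummus: +129.0 mg calcium for $1.92 (total $1.92, still need 0.0 mg).
Filling from the cheapest source first is optimal under one linear minimum: $1.92.

$1.92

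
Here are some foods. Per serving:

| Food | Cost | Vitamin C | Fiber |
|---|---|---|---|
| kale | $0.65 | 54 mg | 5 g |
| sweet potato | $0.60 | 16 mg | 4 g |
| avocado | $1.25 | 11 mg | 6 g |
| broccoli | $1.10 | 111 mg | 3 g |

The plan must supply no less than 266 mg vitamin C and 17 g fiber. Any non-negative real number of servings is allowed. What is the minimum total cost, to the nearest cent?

A basic optimal solution has at most two foods positive. Try each food alone and each pair with both targets met exactly.
kale only: max(266/54, 17/5) = 4.926 servings → $3.20.
sweet potato only: max(266/16, 17/4) = 16.62 servings → $9.97.
avocado only: max(266/11, 17/6) = 24.18 servings → $30.23.
broccoli only: max(266/111, 17/3) = 5.667 servings → $6.23.
kale + sweet potato with both targets exact would need a negative amount; discard.
kale + avocado with both targets exact would need a negative amount; discard.
kale + broccoli with both tight: 2.771 servings and 1.048 servings → $2.95.
sweet potato + avocado with both targets exact would need a negative amount; discard.
sweet potato + broccoli with both tight: 2.75 servings and 2 servings → $3.85.
avocado + broccoli with both tight: 1.72 servings and 2.226 servings → $4.60.
So the least-cost plan costs $2.95.

$2.95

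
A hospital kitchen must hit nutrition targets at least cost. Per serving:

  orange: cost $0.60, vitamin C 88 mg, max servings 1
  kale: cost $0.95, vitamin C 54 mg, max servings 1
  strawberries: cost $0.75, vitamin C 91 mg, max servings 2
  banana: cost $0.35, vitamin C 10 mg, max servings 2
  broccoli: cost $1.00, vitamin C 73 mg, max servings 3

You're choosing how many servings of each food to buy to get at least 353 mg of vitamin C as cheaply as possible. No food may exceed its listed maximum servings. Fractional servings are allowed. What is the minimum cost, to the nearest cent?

Cost per mg of vitamin C: orange $0.0068, strawberries $0.0082, broccoli $0.0137, kale $0.0176, banana $0.0350.
Take 1 serving of orange: +88.0 mg vitamin C for $0.60 (total $0.60, still need 265.0 mg).
Take 2 servings of strawberries: +182.0 mg vitamin C for $1.50 (total $2.10, still need 83.0 mg).
Take 1.137 servings of broccoli: +83.0 mg vitamin C for $1.14 (total $3.24, still need 0.0 mg).
Greedy by cheapest-per-mg is optimal for a single linear constraint, so the minimum cost is $3.24.

$3.24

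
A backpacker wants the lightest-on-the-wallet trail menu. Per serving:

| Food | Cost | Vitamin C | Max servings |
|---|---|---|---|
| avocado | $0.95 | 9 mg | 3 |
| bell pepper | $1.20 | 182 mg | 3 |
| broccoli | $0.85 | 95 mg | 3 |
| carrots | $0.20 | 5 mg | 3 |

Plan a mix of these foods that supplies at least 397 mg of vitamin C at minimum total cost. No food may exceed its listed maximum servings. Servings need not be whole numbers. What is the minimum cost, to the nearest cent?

$2.62

Cost per mg of vitamin C: bell pepper $0.0066, broccoli $0.0089, carrots $0.0400, avocado $0.1056.
Take 2.181 servings of bell pepper: +397.0 mg vitamin C for $2.62 (total $2.62, still need 0.0 mg).
Greedy by cheapest-per-mg is optimal for a single linear constraint, so the minimum cost is $2.62.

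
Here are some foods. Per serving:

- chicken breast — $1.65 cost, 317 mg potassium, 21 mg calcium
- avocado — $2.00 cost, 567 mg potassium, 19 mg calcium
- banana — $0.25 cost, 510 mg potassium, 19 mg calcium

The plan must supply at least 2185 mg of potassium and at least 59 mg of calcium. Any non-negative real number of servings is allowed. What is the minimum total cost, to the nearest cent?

The cheapest plan sits at a corner of the feasible region — with two constraints it uses at most two foods.
chicken breast only: max(2185/317, 59/21) = 6.893 servings → $11.37.
avocado only: max(2185/567, 59/19) = 3.854 servings → $7.71.
banana only: max(2185/510, 59/19) = 4.284 servings → $1.07.
chicken breast + avocado: the both-tight solution has a negative serving — not a feasible corner.
chicken breast + banana: the both-tight solution has a negative serving — not a feasible corner.
avocado + banana: the both-tight solution has a negative serving — not a feasible corner.
So the least-cost plan costs $1.07.

$1.07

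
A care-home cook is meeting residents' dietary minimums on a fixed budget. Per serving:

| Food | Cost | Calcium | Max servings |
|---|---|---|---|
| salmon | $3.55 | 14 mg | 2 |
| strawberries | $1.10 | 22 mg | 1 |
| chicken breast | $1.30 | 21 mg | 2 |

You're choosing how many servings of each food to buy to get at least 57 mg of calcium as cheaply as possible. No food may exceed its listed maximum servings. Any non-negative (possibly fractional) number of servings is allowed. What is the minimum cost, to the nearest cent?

$3.27

Cost per mg of calcium: strawberries $0.0500, chicken breast $0.0619, salmon $0.2536.
Take 1 serving of strawberries: +22.0 mg calcium for $1.10 (total $1.10, still need 35.0 mg).
Take 1.667 servings of chicken breast: +35.0 mg calcium for $2.17 (total $3.27, still need 0.0 mg).
Filling from the cheapest source first is optimal under one linear minimum: $3.27.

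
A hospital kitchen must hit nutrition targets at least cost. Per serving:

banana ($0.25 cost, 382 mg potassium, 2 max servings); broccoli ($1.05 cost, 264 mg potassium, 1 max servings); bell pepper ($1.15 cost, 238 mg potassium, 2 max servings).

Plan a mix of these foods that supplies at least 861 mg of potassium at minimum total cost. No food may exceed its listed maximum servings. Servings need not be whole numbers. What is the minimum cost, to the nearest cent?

Cost per mg of potassium: banana $0.0007, broccoli $0.0040, bell pepper $0.0048.
Take 2 servings of banana: +764.0 mg potassium for $0.50 (total $0.50, still need 97.0 mg).
Take 0.3674 servings of broccoli: +97.0 mg potassium for $0.39 (total $0.89, still need 0.0 mg).
Filling from the cheapest source first is optimal under one linear minimum: $0.89.

$0.89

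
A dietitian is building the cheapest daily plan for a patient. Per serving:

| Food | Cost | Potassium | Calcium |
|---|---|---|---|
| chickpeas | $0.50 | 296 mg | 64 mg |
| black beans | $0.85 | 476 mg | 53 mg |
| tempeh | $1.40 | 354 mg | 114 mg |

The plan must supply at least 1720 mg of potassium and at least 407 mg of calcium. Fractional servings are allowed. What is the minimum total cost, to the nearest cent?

$3.18

Two binding constraints pin down two serving amounts, so the optimal mix uses at most two foods. The candidates are each food alone (scaled to the tighter of potassium/calcium) and each pair with both constraints tight.
chickpeas only: max(1720/296, 407/64) = 6.359 servings → $3.18.
black beans only: max(1720/476, 407/53) = 7.679 servings → $6.53.
tempeh only: max(1720/354, 407/114) = 4.859 servings → $6.80.
chickpeas + black beans: the both-tight solution has a negative serving — not a feasible corner.
chickpeas + tempeh with both tight: 4.69 servings and 0.9372 servings → $3.66.
black beans + tempeh with both tight: 1.465 servings and 2.889 servings → $5.29.
The minimum over all feasible corners is $3.18.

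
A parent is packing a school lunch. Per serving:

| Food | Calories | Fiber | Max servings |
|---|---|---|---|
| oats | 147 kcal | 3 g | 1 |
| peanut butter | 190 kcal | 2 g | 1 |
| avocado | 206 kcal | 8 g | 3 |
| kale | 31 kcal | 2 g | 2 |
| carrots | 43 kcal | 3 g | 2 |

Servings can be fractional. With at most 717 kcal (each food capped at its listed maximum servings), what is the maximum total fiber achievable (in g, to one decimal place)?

32.1 g

Fiber per kcal: carrots 0.06977, kale 0.06452, avocado 0.03883, oats 0.02041, peanut butter 0.01053.
Take 2 servings of carrots: uses 86 kcal, +6.0 g fiber (running total 6.0 g).
Take 2 servings of kale: uses 62 kcal, +4.0 g fiber (running total 10.0 g).
Take 2.762 servings of avocado: uses 569 kcal, +22.1 g fiber (running total 32.1 g).
Greedy by best ratio exhausts the calories allowance optimally: 32.1 g.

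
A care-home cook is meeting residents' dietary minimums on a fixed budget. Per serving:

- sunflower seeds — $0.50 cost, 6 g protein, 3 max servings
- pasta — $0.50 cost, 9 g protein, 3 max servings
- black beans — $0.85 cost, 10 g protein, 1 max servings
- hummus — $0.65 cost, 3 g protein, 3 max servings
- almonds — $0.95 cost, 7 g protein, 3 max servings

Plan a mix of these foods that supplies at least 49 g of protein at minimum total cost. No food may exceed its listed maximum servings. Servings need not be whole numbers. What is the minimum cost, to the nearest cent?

$3.34

Cost per g of protein: pasta $0.0556, sunflower seeds $0.0833, black beans $0.0850, almonds $0.1357, hummus $0.2167.
Take 3 servings of pasta: +27.0 g protein for $1.50 (total $1.50, still need 22.0 g).
Take 3 servings of sunflower seeds: +18.0 g protein for $1.50 (total $3.00, still need 4.0 g).
Take 0.4 servings of black beans: +4.0 g protein for $0.34 (total $3.34, still need 0.0 g).
Greedy by cheapest-per-g is optimal for a single linear constraint, so the minimum cost is $3.34.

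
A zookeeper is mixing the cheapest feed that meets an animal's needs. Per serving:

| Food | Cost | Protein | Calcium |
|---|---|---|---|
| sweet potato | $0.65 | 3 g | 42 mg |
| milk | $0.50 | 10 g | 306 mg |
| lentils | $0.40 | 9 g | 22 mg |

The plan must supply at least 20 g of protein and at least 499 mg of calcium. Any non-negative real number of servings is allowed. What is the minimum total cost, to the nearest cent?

$0.98

Compare the cost at each extreme point of the feasible region.
sweet potato only: max(20/3, 499/42) = 11.88 servings → $7.72.
milk only: max(20/10, 499/306) = 2 servings → $1.00.
lentils only: max(20/9, 499/22) = 22.68 servings → $9.07.
sweet potato + milk with both tight: 2.269 servings and 1.319 servings → $2.13.
sweet potato + lentils: the both-tight solution has a negative serving — not a feasible corner.
milk + lentils with both tight: 1.599 servings and 0.4459 servings → $0.98.
Cheapest feasible corner: $0.98.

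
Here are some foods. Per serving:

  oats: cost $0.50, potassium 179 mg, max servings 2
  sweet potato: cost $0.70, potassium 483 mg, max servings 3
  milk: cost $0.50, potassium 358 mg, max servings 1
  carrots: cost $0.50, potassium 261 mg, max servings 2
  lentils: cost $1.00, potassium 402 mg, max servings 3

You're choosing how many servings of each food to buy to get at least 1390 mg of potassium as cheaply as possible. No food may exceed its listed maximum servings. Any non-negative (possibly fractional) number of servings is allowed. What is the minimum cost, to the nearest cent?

Cost per mg of potassium: milk $0.0014, sweet potato $0.0014, carrots $0.0019, lentils $0.0025, oats $0.0028.
Take 1 serving of milk: +358.0 mg potassium for $0.50 (total $0.50, still need 1032.0 mg).
Take 2.137 servings of sweet potato: +1032.0 mg potassium for $1.50 (total $2.00, still need 0.0 mg).
Filling from the cheapest source first is optimal under one linear minimum: $2.00.

$2.00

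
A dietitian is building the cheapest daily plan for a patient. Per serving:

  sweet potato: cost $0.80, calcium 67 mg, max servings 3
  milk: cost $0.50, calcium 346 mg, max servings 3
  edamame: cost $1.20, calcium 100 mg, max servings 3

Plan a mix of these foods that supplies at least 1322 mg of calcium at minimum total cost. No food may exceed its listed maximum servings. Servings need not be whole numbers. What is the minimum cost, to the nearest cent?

Cost per mg of calcium: milk $0.0014, sweet potato $0.0119, edamame $0.0120.
Take 3 servings of milk: +1038.0 mg calcium for $1.50 (total $1.50, still need 284.0 mg).
Take 3 servings of sweet potato: +201.0 mg calcium for $2.40 (total $3.90, still need 83.0 mg).
Take 0.83 servings of edamame: +83.0 mg calcium for $1.00 (total $4.90, still need 0.0 mg).
Filling from the cheapest source first is optimal under one linear minimum: $4.90.

$4.90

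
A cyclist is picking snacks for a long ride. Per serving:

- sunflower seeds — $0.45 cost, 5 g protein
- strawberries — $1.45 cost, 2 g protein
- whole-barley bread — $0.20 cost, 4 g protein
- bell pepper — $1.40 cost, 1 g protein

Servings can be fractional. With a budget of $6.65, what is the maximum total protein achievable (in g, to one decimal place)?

Protein per dollar: whole-barley bread 20, sunflower seeds 11.11, strawberries 1.379, bell pepper 0.7143.
With no serving limits, spend the whole cost allowance on whole-barley bread: $6.65 / $0.20 × 4 g = 133.0 g.

133.0 g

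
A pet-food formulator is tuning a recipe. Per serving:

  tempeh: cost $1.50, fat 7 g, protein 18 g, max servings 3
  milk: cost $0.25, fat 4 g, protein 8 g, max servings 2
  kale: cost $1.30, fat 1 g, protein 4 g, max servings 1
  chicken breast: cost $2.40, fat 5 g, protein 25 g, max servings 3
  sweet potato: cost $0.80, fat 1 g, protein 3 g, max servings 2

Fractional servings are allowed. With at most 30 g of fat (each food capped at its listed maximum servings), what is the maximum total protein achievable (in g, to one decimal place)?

115.9 g

Protein per g fat: chicken breast 5, kale 4, sweet potato 3, tempeh 2.571, milk 2.
Take 3 servings of chicken breast: uses 15 g fat, +75.0 g protein (running total 75.0 g).
Take 1 serving of kale: uses 1 g fat, +4.0 g protein (running total 79.0 g).
Take 2 servings of sweet potato: uses 2 g fat, +6.0 g protein (running total 85.0 g).
Take 1.714 servings of tempeh: uses 12 g fat, +30.9 g protein (running total 115.9 g).
Filling greedily by protein-per-g fat is optimal for one linear limit, giving 115.9 g.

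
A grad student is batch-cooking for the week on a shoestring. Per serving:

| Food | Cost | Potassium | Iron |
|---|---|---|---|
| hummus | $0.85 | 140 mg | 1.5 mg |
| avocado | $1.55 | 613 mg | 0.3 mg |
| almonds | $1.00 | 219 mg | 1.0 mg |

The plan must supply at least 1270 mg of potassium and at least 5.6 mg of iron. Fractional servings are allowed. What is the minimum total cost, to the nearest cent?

This is a tiny linear program; its minimum lies at a vertex of the feasible set. List the vertices and price them.
hummus only: max(1270/140, 5.6/1.5) = 9.071 servings → $7.71.
avocado only: max(1270/613, 5.6/0.3) = 18.67 servings → $28.93.
almonds only: max(1270/219, 5.6/1.0) = 5.799 servings → $5.80.
hummus + avocado with both tight: 3.478 servings and 1.277 servings → $4.94.
hummus + almonds: intersection lies outside the first quadrant.
avocado + almonds with both tight: 0.07966 servings and 5.576 servings → $5.70.
The minimum over all feasible corners is $4.94.

$4.94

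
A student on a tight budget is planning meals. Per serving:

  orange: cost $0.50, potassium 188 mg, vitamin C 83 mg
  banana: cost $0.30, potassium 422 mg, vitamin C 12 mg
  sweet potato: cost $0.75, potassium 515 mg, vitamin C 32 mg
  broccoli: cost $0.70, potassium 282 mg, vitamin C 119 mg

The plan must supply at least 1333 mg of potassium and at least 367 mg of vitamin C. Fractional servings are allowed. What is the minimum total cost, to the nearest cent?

$2.43

A basic optimal solution has at most two foods positive. Try each food alone and each pair with both targets met exactly.
orange only: max(1333/188, 367/83) = 7.09 servings → $3.55.
banana only: max(1333/422, 367/12) = 30.58 servings → $9.18.
sweet potato only: max(1333/515, 367/32) = 11.47 servings → $8.60.
broccoli only: max(1333/282, 367/119) = 4.727 servings → $3.31.
orange + banana with both tight: 4.238 servings and 1.271 servings → $2.50.
orange + sweet potato with both tight: 3.985 servings and 1.134 servings → $2.84.
orange + broccoli: the both-tight solution has a negative serving — not a feasible corner.
banana + sweet potato: intersection lies outside the first quadrant.
banana + broccoli with both tight: 1.177 servings and 2.965 servings → $2.43.
sweet potato + broccoli with both tight: 1.055 servings and 2.8 servings → $2.75.
So the least-cost plan costs $2.43.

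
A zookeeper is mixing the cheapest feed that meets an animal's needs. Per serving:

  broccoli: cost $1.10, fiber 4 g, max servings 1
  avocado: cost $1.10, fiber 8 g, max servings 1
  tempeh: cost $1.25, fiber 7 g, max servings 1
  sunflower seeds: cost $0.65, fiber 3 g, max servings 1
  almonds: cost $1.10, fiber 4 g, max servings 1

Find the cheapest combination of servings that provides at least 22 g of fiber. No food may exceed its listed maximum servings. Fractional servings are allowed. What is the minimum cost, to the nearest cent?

Cost per g of fiber: avocado $0.1375, tempeh $0.1786, sunflower seeds $0.2167, broccoli $0.2750, almonds $0.2750.
Take 1 serving of avocado: +8.0 g fiber for $1.10 (total $1.10, still need 14.0 g).
Take 1 serving of tempeh: +7.0 g fiber for $1.25 (total $2.35, still need 7.0 g).
Take 1 serving of sunflower seeds: +3.0 g fiber for $0.65 (total $3.00, still need 4.0 g).
Take 1 serving of broccoli: +4.0 g fiber for $1.10 (total $4.10, still need 0.0 g).
Greedy by cheapest-per-g is optimal for a single linear constraint, so the minimum cost is $4.10.

$4.10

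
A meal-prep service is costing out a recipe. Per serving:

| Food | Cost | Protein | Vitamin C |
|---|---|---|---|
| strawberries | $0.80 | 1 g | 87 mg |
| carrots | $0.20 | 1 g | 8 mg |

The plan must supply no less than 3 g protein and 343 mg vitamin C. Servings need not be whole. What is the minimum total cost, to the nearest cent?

$3.15

The cheapest plan sits at a corner of the feasible region — with two constraints it uses at most two foods.
strawberries only: max(3/1, 343/87) = 3.943 servings → $3.15.
carrots only: max(3/1, 343/8) = 42.88 servings → $8.57.
strawberries + carrots: the both-tight solution has a negative serving — not a feasible corner.
Cheapest feasible corner: $3.15.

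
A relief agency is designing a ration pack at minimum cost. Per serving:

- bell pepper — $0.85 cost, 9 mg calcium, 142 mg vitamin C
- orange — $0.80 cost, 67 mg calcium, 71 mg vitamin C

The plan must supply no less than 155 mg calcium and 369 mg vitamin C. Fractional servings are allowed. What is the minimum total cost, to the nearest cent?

Minimising a linear cost over {calcium ≥ 155, vitamin C ≥ 369, servings ≥ 0} — the optimum is at a vertex, using one or two foods.
bell pepper only: max(155/9, 369/142) = 17.22 servings → $14.64.
orange only: max(155/67, 369/71) = 5.197 servings → $4.16.
bell pepper + orange with both tight: 1.546 servings and 2.106 servings → $3.00.
So the least-cost plan costs $3.00.

$3.00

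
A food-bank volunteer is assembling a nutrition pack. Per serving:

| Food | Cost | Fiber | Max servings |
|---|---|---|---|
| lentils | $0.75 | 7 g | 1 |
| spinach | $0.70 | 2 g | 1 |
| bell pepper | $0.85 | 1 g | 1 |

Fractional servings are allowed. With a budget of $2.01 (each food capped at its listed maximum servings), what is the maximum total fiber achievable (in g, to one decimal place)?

Fiber per dollar: lentils 9.333, spinach 2.857, bell pepper 1.176.
Take 1 serving of lentils: spends $0.75, +7.0 g fiber (running total 7.0 g).
Take 1 serving of spinach: spends $0.70, +2.0 g fiber (running total 9.0 g).
Take 0.6588 servings of bell pepper: spends $0.56, +0.7 g fiber (running total 9.7 g).
Greedy by best ratio exhausts the cost allowance optimally: 9.7 g.

9.7 g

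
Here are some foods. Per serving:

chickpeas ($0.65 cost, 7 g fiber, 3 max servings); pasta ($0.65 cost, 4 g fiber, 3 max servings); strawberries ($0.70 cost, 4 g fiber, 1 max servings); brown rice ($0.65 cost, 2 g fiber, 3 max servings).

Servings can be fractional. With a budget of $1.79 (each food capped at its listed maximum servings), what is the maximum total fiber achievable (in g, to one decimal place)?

Fiber per dollar: chickpeas 10.77, pasta 6.154, strawberries 5.714, brown rice 3.077.
Take 2.754 servings of chickpeas: spends $1.79, +19.3 g fiber (running total 19.3 g).
Filling greedily by fiber-per-dollar is optimal for one linear limit, giving 19.3 g.

19.3 g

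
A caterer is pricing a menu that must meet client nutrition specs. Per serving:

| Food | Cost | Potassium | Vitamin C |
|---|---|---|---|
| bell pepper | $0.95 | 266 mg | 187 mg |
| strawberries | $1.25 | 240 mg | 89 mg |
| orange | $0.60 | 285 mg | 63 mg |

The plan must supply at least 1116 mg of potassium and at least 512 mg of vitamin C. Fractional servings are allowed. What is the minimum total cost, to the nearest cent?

This is a tiny linear program; its minimum lies at a vertex of the feasible set. List the vertices and price them.
bell pepper only: max(1116/266, 512/187) = 4.195 servings → $3.99.
strawberries only: max(1116/240, 512/89) = 5.753 servings → $7.19.
orange only: max(1116/285, 512/63) = 8.127 servings → $4.88.
bell pepper + strawberries with both tight: 1.111 servings and 3.419 servings → $5.33.
bell pepper + orange with both tight: 2.069 servings and 1.984 servings → $3.16.
strawberries + orange: intersection lies outside the first quadrant.
So the least-cost plan costs $3.16.

$3.16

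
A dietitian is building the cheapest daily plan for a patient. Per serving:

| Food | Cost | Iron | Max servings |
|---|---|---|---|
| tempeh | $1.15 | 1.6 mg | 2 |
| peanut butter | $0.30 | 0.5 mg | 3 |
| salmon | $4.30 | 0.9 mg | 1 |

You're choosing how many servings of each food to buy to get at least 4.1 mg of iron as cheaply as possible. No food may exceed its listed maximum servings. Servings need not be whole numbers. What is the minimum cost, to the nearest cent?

$2.77

Cost per mg of iron: peanut butter $0.6000, tempeh $0.7188, salmon $4.7778.
Take 3 servings of peanut butter: +1.5 mg iron for $0.90 (total $0.90, still need 2.6 mg).
Take 1.625 servings of tempeh: +2.6 mg iron for $1.87 (total $2.77, still need 0.0 mg).
Filling from the cheapest source first is optimal under one linear minimum: $2.77.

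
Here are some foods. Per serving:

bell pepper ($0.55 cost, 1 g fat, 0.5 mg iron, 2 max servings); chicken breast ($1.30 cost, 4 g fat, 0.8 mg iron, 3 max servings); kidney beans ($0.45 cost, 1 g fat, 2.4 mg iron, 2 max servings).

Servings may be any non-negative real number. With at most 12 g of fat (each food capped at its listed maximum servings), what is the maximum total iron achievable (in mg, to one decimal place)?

7.4 mg

Iron per g fat: kidney beans 2.4, bell pepper 0.5, chicken breast 0.2.
Take 2 servings of kidney beans: uses 2 g fat, +4.8 mg iron (running total 4.8 mg).
Take 2 servings of bell pepper: uses 2 g fat, +1.0 mg iron (running total 5.8 mg).
Take 2 servings of chicken breast: uses 8 g fat, +1.6 mg iron (running total 7.4 mg).
Filling greedily by iron-per-g fat is optimal for one linear limit, giving 7.4 mg.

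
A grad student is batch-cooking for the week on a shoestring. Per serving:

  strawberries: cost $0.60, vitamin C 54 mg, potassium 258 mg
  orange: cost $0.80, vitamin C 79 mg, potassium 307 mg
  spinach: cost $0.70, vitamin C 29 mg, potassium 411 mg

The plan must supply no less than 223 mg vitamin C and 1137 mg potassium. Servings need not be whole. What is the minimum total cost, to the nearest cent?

$2.58

An LP optimum is at a vertex; with two nutrient constraints at most two foods are used. Check each candidate.
strawberries only: max(223/54, 1137/258) = 4.407 servings → $2.64.
orange only: max(223/79, 1137/307) = 3.704 servings → $2.96.
spinach only: max(223/29, 1137/411) = 7.69 servings → $5.38.
strawberries + orange: the both-tight solution has a negative serving — not a feasible corner.
strawberries + spinach with both tight: 3.989 servings and 0.2626 servings → $2.58.
orange + spinach with both tight: 2.49 servings and 0.9065 servings → $2.63.
So the least-cost plan costs $2.58.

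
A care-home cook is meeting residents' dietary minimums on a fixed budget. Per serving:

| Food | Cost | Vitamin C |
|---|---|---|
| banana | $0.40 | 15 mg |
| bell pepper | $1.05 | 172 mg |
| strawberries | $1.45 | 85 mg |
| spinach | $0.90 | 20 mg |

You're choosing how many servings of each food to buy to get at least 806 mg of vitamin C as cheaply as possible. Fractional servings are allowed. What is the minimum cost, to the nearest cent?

Cost per mg of vitamin C: bell pepper $0.0061, strawberries $0.0171, banana $0.0267, spinach $0.0450.
With no serving limits, use only bell pepper: 806 mg / 172 mg = 4.686 servings × $1.05 = $4.92.

$4.92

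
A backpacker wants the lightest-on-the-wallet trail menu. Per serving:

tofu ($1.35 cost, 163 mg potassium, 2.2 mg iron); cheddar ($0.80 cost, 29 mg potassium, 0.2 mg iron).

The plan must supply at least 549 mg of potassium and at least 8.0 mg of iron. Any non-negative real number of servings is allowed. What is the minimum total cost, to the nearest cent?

$4.91

At the optimum either one food covers both requirements or two foods hit both targets exactly; no other combination can be cheaper.
tofu only: max(549/163, 8.0/2.2) = 3.636 servings → $4.91.
cheddar only: max(549/29, 8.0/0.2) = 40 servings → $32.00.
tofu + cheddar with both targets exact would need a negative amount; discard.
So the least-cost plan costs $4.91.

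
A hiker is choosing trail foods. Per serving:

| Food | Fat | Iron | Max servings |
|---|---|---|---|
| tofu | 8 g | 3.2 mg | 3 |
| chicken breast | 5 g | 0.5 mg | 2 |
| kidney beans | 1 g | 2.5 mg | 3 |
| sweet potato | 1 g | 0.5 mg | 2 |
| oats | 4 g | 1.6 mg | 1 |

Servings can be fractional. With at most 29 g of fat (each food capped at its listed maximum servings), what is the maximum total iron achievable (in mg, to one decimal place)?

18.1 mg

Iron per g fat: kidney beans 2.5, sweet potato 0.5, tofu 0.4, oats 0.4, chicken breast 0.1.
Take 3 servings of kidney beans: uses 3 g fat, +7.5 mg iron (running total 7.5 mg).
Take 2 servings of sweet potato: uses 2 g fat, +1.0 mg iron (running total 8.5 mg).
Take 3 servings of tofu: uses 24 g fat, +9.6 mg iron (running total 18.1 mg).
Filling greedily by iron-per-g fat is optimal for one linear limit, giving 18.1 mg.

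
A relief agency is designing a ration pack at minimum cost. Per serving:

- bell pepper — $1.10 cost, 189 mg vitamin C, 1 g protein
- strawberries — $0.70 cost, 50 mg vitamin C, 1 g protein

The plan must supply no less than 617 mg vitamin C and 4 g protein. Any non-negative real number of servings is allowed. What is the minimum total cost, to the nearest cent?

bell pepper only: max(617/189, 4/1) = 4 servings → $4.40.
strawberries only: max(617/50, 4/1) = 12.34 servings → $8.64.
bell pepper + strawberries with both tight: 3 servings and 1 serving → $4.00.
Cheapest feasible corner: $4.00.

$4.00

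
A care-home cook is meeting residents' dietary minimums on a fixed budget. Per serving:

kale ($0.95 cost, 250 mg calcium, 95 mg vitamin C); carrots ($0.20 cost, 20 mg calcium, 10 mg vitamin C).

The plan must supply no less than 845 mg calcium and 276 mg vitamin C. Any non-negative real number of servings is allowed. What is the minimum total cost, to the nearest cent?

This is a tiny linear program; its minimum lies at a vertex of the feasible set. List the vertices and price them.
kale only: max(845/250, 276/95) = 3.38 servings → $3.21.
carrots only: max(845/20, 276/10) = 42.25 servings → $8.45.
kale + carrots: the both-tight solution has a negative serving — not a feasible corner.
So the least-cost plan costs $3.21.

$3.21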